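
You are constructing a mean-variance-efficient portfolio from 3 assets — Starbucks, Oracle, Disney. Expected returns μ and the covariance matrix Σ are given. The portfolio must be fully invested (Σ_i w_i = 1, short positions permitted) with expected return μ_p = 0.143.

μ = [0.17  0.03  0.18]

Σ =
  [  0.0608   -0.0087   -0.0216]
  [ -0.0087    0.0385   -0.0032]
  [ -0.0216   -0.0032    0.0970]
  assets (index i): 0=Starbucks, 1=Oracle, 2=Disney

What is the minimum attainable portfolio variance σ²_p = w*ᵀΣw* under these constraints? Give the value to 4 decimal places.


0.0162

x=Σ⁻¹μ = [4.0775  1.9357  2.8275]
y=Σ⁻¹𝟙 = [27.4935  33.6448  17.5415]
a=μᵀx=1.260204  b=𝟙ᵀx=8.840710  c=𝟙ᵀy=78.679842  D=ac−b²=20.994526
λ₁=(c·0.143−b)/D = (78.679842·0.143−8.840710)/20.994526 = 0.114816
λ₂=(a−b·0.143)/D = (1.260204−8.840710·0.143)/20.994526 = -0.000191
w* = 0.114816·x + -0.000191·y:
  w_0 = 0.114816·4.0775 + -0.000191·27.4935 = 0.4629  (Starbucks)
  w_1 = 0.114816·1.9357 + -0.000191·33.6448 = 0.2158  (Oracle)
  w_2 = 0.114816·2.8275 + -0.000191·17.5415 = 0.3213  (Disney)
Σw_i=1.0000  μᵀw=0.1430
σ²=wᵀΣw=λ₁·μ_p+λ₂ = 0.114816·0.143 + -0.000191 = 0.016227 ≈ 0.0162


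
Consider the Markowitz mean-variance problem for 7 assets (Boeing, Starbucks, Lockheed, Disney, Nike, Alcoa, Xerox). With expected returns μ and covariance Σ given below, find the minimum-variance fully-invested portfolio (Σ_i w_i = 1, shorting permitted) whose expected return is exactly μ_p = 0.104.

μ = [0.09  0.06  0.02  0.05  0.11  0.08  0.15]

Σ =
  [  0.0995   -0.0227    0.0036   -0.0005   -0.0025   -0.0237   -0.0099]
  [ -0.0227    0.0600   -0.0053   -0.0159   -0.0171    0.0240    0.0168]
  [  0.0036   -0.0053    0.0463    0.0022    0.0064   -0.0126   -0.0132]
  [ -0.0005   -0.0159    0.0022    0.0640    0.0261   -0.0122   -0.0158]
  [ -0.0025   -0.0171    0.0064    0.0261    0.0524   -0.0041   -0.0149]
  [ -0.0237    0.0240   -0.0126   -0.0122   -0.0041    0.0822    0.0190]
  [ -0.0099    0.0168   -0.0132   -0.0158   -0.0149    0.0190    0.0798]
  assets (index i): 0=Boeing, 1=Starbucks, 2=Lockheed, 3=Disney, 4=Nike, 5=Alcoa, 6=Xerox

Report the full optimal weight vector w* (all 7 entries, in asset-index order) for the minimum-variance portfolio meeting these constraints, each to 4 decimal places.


p=Σ⁻¹μ = [1.7990  1.8312  0.9479  0.7175  3.0535  0.8080  2.3940]
q=Σ⁻¹𝟙 = [21.3129  27.9330  28.3274  20.0336  22.2107  14.2558  18.7000]
a=μᵀp=1.086228  b=𝟙ᵀp=11.551002  c=𝟙ᵀq=152.773309  D=ac−b²=32.520968
λ₁=(c·0.104−b)/D = (152.773309·0.104−11.551002)/32.520968 = 0.133373
λ₂=(a−b·0.104)/D = (1.086228−11.551002·0.104)/32.520968 = -0.003539
w* = 0.133373·p + -0.003539·q:
  w_0 = 0.133373·1.7990 + -0.003539·21.3129 = 0.1645  (Boeing)
  w_1 = 0.133373·1.8312 + -0.003539·27.9330 = 0.1454  (Starbucks)
  w_2 = 0.133373·0.9479 + -0.003539·28.3274 = 0.0262  (Lockheed)
  w_3 = 0.133373·0.7175 + -0.003539·20.0336 = 0.0248  (Disney)
  w_4 = 0.133373·3.0535 + -0.003539·22.2107 = 0.3287  (Nike)
  w_5 = 0.133373·0.8080 + -0.003539·14.2558 = 0.0573  (Alcoa)
  w_6 = 0.133373·2.3940 + -0.003539·18.7000 = 0.2531  (Xerox)
Σw_i=1.0000  μᵀw=0.1040
σ²=wᵀΣw=λ₁·μ_p+λ₂ = 0.133373·0.104 + -0.003539 = 0.010332 ≈ 0.0103

0.1645  0.1454  0.0262  0.0248  0.3287  0.0573  0.2531


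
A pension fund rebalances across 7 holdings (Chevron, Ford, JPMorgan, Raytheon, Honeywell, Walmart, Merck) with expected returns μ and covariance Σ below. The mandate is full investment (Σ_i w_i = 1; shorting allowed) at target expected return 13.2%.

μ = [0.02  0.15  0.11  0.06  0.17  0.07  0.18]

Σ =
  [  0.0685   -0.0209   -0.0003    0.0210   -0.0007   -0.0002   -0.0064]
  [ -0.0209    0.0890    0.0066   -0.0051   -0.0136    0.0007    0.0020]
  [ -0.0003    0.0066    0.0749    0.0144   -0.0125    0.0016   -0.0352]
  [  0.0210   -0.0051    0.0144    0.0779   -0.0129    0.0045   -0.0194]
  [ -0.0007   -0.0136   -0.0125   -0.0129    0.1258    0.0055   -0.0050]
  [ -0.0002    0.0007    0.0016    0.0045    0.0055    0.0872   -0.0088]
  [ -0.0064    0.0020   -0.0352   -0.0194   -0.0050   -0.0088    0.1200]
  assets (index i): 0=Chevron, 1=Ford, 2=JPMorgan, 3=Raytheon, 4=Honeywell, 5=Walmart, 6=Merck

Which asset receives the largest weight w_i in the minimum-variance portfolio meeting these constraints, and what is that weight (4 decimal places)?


Merck (0.2275)

p=Σ⁻¹μ = [0.8329  1.9940  2.6237  1.1270  2.0157  0.8183  2.6070]
q=Σ⁻¹𝟙 = [17.9995  16.1224  20.3402  11.3418  13.2007  11.4266  18.2126]
a=μᵀp=1.541183  b=𝟙ᵀp=12.018529  c=𝟙ᵀq=108.643849  D=ac−b²=22.995027
λ₁=(c·0.132−b)/D = (108.643849·0.132−12.018529)/22.995027 = 0.100998
λ₂=(a−b·0.132)/D = (1.541183−12.018529·0.132)/22.995027 = -0.001968
w* = 0.100998·p + -0.001968·q:
  w_0 = 0.100998·0.8329 + -0.001968·17.9995 = 0.0487  (Chevron)
  w_1 = 0.100998·1.9940 + -0.001968·16.1224 = 0.1697  (Ford)
  w_2 = 0.100998·2.6237 + -0.001968·20.3402 = 0.2249  (JPMorgan)
  w_3 = 0.100998·1.1270 + -0.001968·11.3418 = 0.0915  (Raytheon)
  w_4 = 0.100998·2.0157 + -0.001968·13.2007 = 0.1776  (Honeywell)
  w_5 = 0.100998·0.8183 + -0.001968·11.4266 = 0.0602  (Walmart)
  w_6 = 0.100998·2.6070 + -0.001968·18.2126 = 0.2275  (Merck)
Σw_i=1.0000  μᵀw=0.1320
σ²=wᵀΣw=λ₁·μ_p+λ₂ = 0.100998·0.132 + -0.001968 = 0.011363 ≈ 0.0114


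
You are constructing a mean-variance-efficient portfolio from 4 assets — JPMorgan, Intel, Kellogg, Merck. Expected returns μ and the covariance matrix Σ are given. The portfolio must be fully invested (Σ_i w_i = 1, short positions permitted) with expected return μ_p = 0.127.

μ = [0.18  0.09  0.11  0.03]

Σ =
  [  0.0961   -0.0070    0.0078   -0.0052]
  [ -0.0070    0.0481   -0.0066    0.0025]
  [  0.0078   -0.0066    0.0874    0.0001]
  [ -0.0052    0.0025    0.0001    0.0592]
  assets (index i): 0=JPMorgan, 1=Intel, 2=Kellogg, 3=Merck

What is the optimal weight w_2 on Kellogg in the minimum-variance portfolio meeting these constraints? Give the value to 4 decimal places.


u=Σ⁻¹μ = [1.9701  2.2999  1.2558  0.5806]
v=Σ⁻¹𝟙 = [12.0387  23.3229  12.1091  16.9440]
a=μᵀu=0.717159  b=𝟙ᵀu=6.106343  c=𝟙ᵀv=64.414641  D=ac−b²=8.908119
λ₁=(c·0.127−b)/D = (64.414641·0.127−6.106343)/8.908119 = 0.232857
λ₂=(a−b·0.127)/D = (0.717159−6.106343·0.127)/8.908119 = -0.006550
w* = 0.232857·u + -0.006550·v:
  w_0 = 0.232857·1.9701 + -0.006550·12.0387 = 0.3799  (JPMorgan)
  w_1 = 0.232857·2.2999 + -0.006550·23.3229 = 0.3828  (Intel)
  w_2 = 0.232857·1.2558 + -0.006550·12.1091 = 0.2131  (Kellogg)
  w_3 = 0.232857·0.5806 + -0.006550·16.9440 = 0.0242  (Merck)
Σw_i=1.0000  μᵀw=0.1270
σ²=wᵀΣw=λ₁·μ_p+λ₂ = 0.232857·0.127 + -0.006550 = 0.023023 ≈ 0.0230

0.2131


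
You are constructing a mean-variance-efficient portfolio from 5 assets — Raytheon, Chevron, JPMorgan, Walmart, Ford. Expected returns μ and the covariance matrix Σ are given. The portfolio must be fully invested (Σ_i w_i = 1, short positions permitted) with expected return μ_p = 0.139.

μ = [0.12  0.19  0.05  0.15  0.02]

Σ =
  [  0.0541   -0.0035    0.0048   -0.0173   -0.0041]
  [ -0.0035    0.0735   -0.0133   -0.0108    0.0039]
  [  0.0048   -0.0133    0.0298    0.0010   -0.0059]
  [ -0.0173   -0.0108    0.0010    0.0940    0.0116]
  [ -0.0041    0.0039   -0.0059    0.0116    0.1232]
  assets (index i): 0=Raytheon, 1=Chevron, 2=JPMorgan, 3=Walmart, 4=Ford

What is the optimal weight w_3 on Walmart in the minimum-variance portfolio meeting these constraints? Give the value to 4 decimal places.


p=Σ⁻¹μ = [3.0216  3.5901  2.7167  2.5304  0.0411]
q=Σ⁻¹𝟙 = [22.0826  24.1363  41.9377  15.9690  8.5925]
a=μᵀp=1.560930  b=𝟙ᵀp=11.899894  c=𝟙ᵀq=112.718113  D=ac−b²=34.337603
λ₁=(c·0.139−b)/D = (112.718113·0.139−11.899894)/34.337603 = 0.109732
λ₂=(a−b·0.139)/D = (1.560930−11.899894·0.139)/34.337603 = -0.002713
w* = 0.109732·p + -0.002713·q:
  w_0 = 0.109732·3.0216 + -0.002713·22.0826 = 0.2717  (Raytheon)
  w_1 = 0.109732·3.5901 + -0.002713·24.1363 = 0.3285  (Chevron)
  w_2 = 0.109732·2.7167 + -0.002713·41.9377 = 0.1843  (JPMorgan)
  w_3 = 0.109732·2.5304 + -0.002713·15.9690 = 0.2343  (Walmart)
  w_4 = 0.109732·0.0411 + -0.002713·8.5925 = -0.0188  (Ford)
Σw_i=1.0000  μᵀw=0.1390
σ²=wᵀΣw=λ₁·μ_p+λ₂ = 0.109732·0.139 + -0.002713 = 0.012540 ≈ 0.0125

0.2343


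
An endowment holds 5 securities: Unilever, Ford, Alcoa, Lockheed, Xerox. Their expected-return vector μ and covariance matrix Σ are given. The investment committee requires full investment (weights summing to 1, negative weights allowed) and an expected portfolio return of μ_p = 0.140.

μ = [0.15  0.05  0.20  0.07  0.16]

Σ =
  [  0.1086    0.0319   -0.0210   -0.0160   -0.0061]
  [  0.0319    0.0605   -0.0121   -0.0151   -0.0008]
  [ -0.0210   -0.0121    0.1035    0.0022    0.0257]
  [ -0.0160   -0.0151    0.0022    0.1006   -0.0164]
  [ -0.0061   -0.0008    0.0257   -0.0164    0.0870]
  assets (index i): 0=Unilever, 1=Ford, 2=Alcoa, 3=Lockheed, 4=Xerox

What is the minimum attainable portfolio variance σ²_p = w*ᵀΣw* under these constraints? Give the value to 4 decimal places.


u=Σ⁻¹μ = [1.8729  0.5753  1.9426  1.3062  1.6481]
v=Σ⁻¹𝟙 = [8.9194  17.9784  10.1929  15.8330  12.2586]
a=μᵀu=1.053352  b=𝟙ᵀu=7.345092  c=𝟙ᵀv=65.182235  D=ac−b²=14.709472
λ₁=(c·0.140−b)/D = (65.182235·0.140−7.345092)/14.709472 = 0.121039
λ₂=(a−b·0.140)/D = (1.053352−7.345092·0.140)/14.709472 = 0.001702
w* = 0.121039·u + 0.001702·v:
  w_0 = 0.121039·1.8729 + 0.001702·8.9194 = 0.2419  (Unilever)
  w_1 = 0.121039·0.5753 + 0.001702·17.9784 = 0.1002  (Ford)
  w_2 = 0.121039·1.9426 + 0.001702·10.1929 = 0.2525  (Alcoa)
  w_3 = 0.121039·1.3062 + 0.001702·15.8330 = 0.1851  (Lockheed)
  w_4 = 0.121039·1.6481 + 0.001702·12.2586 = 0.2203  (Xerox)
Σw_i=1.0000  μᵀw=0.1400
σ²=wᵀΣw=λ₁·μ_p+λ₂ = 0.121039·0.140 + 0.001702 = 0.018648 ≈ 0.0186

0.0186


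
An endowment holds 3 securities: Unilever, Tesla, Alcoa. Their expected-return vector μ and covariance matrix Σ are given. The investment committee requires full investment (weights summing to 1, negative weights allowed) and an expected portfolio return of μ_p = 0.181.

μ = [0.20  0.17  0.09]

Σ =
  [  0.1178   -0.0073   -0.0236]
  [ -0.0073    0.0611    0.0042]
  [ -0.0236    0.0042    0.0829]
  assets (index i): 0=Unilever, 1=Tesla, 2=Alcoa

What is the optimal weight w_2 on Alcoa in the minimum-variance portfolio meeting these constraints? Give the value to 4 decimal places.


p=Σ⁻¹μ = [2.1925  2.9370  1.5610]
q=Σ⁻¹𝟙 = [12.4908  16.8440  14.7652]
a=μᵀp=1.078283  b=𝟙ᵀp=6.690523  c=𝟙ᵀq=44.100100  D=ac−b²=2.789309
λ₁=(c·0.181−b)/D = (44.100100·0.181−6.690523)/2.789309 = 0.463052
λ₂=(a−b·0.181)/D = (1.078283−6.690523·0.181)/2.789309 = -0.047575
w* = 0.463052·p + -0.047575·q:
  w_0 = 0.463052·2.1925 + -0.047575·12.4908 = 0.4210  (Unilever)
  w_1 = 0.463052·2.9370 + -0.047575·16.8440 = 0.5586  (Tesla)
  w_2 = 0.463052·1.5610 + -0.047575·14.7652 = 0.0204  (Alcoa)
Σw_i=1.0000  μᵀw=0.1810
σ²=wᵀΣw=λ₁·μ_p+λ₂ = 0.463052·0.181 + -0.047575 = 0.036237 ≈ 0.0362

0.0204


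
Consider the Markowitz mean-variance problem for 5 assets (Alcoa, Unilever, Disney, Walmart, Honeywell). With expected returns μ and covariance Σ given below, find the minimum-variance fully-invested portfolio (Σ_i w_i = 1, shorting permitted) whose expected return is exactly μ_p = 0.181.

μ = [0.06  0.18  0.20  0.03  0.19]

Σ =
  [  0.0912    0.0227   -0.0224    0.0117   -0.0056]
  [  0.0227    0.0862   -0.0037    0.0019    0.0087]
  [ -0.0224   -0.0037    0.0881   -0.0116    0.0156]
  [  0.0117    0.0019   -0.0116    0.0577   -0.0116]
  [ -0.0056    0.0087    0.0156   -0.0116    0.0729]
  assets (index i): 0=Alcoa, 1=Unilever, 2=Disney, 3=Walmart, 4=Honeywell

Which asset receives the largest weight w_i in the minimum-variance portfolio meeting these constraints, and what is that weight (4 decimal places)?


Disney (0.3334)

g=Σ⁻¹μ = [0.7713  1.7405  2.3166  1.2050  2.1538]
h=Σ⁻¹𝟙 = [10.9121  7.5130  14.7116  20.6007  13.7889]
a=μᵀg=1.268282  b=𝟙ᵀg=8.187301  c=𝟙ᵀh=67.526305  D=ac−b²=18.610484
λ₁=(c·0.181−b)/D = (67.526305·0.181−8.187301)/18.610484 = 0.216811
λ₂=(a−b·0.181)/D = (1.268282−8.187301·0.181)/18.610484 = -0.011478
w* = 0.216811·g + -0.011478·h:
  w_0 = 0.216811·0.7713 + -0.011478·10.9121 = 0.0420  (Alcoa)
  w_1 = 0.216811·1.7405 + -0.011478·7.5130 = 0.2911  (Unilever)
  w_2 = 0.216811·2.3166 + -0.011478·14.7116 = 0.3334  (Disney)
  w_3 = 0.216811·1.2050 + -0.011478·20.6007 = 0.0248  (Walmart)
  w_4 = 0.216811·2.1538 + -0.011478·13.7889 = 0.3087  (Honeywell)
Σw_i=1.0000  μᵀw=0.1810
σ²=wᵀΣw=λ₁·μ_p+λ₂ = 0.216811·0.181 + -0.011478 = 0.027764 ≈ 0.0278


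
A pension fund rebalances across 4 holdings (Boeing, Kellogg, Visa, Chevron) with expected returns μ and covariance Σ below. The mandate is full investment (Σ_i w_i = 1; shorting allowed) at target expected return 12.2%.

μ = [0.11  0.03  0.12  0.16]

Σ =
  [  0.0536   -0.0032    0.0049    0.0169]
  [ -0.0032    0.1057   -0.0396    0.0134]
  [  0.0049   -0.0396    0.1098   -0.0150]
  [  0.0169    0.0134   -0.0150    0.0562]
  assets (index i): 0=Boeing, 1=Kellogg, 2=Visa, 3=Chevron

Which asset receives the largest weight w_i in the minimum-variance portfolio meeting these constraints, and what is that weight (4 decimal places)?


p=Σ⁻¹μ = [1.0425  0.5701  1.6393  2.8351]
q=Σ⁻¹𝟙 = [13.4693  13.8206  15.4827  14.5803]
a=μᵀp=0.782108  b=𝟙ᵀp=6.087016  c=𝟙ᵀq=57.352943  D=ac−b²=7.804460
λ₁=(c·0.122−b)/D = (57.352943·0.122−6.087016)/7.804460 = 0.116606
λ₂=(a−b·0.122)/D = (0.782108−6.087016·0.122)/7.804460 = 0.005060
w* = 0.116606·p + 0.005060·q:
  w_0 = 0.116606·1.0425 + 0.005060·13.4693 = 0.1897  (Boeing)
  w_1 = 0.116606·0.5701 + 0.005060·13.8206 = 0.1364  (Kellogg)
  w_2 = 0.116606·1.6393 + 0.005060·15.4827 = 0.2695  (Visa)
  w_3 = 0.116606·2.8351 + 0.005060·14.5803 = 0.4044  (Chevron)
Σw_i=1.0000  μᵀw=0.1220
σ²=wᵀΣw=λ₁·μ_p+λ₂ = 0.116606·0.122 + 0.005060 = 0.019286 ≈ 0.0193

Chevron (0.4044)


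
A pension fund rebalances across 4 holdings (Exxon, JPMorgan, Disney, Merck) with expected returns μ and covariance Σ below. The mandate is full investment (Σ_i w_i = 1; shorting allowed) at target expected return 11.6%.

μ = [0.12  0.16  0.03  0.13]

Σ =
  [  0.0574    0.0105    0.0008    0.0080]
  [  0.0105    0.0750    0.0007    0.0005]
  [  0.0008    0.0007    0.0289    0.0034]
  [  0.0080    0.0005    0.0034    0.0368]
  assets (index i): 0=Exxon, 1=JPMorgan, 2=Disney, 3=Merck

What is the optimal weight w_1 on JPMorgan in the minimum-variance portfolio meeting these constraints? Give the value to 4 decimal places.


p=Σ⁻¹μ = [1.2879  1.9264  0.5825  3.1726]
q=Σ⁻¹𝟙 = [11.9301  11.2259  31.4681  21.5205]
a=μᵀp=0.892696  b=𝟙ᵀp=6.969474  c=𝟙ᵀq=76.144668  D=ac−b²=19.400474
λ₁=(c·0.116−b)/D = (76.144668·0.116−6.969474)/19.400474 = 0.096044
λ₂=(a−b·0.116)/D = (0.892696−6.969474·0.116)/19.400474 = 0.004342
w* = 0.096044·p + 0.004342·q:
  w_0 = 0.096044·1.2879 + 0.004342·11.9301 = 0.1755  (Exxon)
  w_1 = 0.096044·1.9264 + 0.004342·11.2259 = 0.2338  (JPMorgan)
  w_2 = 0.096044·0.5825 + 0.004342·31.4681 = 0.1926  (Disney)
  w_3 = 0.096044·3.1726 + 0.004342·21.5205 = 0.3982  (Merck)
Σw_i=1.0000  μᵀw=0.1160
σ²=wᵀΣw=λ₁·μ_p+λ₂ = 0.096044·0.116 + 0.004342 = 0.015483 ≈ 0.0155

0.2338


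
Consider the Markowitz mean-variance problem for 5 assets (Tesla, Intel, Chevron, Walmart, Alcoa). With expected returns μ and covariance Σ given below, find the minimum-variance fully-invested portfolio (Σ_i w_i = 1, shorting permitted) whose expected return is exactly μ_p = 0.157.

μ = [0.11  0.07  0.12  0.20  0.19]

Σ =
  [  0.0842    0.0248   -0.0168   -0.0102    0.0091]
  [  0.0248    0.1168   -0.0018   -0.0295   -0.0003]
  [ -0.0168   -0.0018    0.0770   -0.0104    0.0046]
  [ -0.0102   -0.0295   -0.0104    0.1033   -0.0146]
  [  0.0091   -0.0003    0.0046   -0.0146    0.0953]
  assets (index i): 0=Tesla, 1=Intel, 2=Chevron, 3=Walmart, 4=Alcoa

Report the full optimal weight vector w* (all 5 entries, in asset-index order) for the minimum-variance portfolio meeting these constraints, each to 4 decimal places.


0.1421  0.0865  0.2058  0.3159  0.2496

x=Σ⁻¹μ = [1.5508  1.0462  2.1845  2.9175  2.1904]
y=Σ⁻¹𝟙 = [13.2623  10.4233  17.8034  17.3214  11.0539]
a=μᵀx=1.505646  b=𝟙ᵀx=9.889429  c=𝟙ᵀy=69.864393  D=ac−b²=7.390225
λ₁=(c·0.157−b)/D = (69.864393·0.157−9.889429)/7.390225 = 0.146042
λ₂=(a−b·0.157)/D = (1.505646−9.889429·0.157)/7.390225 = -0.006359
w* = 0.146042·x + -0.006359·y:
  w_0 = 0.146042·1.5508 + -0.006359·13.2623 = 0.1421  (Tesla)
  w_1 = 0.146042·1.0462 + -0.006359·10.4233 = 0.0865  (Intel)
  w_2 = 0.146042·2.1845 + -0.006359·17.8034 = 0.2058  (Chevron)
  w_3 = 0.146042·2.9175 + -0.006359·17.3214 = 0.3159  (Walmart)
  w_4 = 0.146042·2.1904 + -0.006359·11.0539 = 0.2496  (Alcoa)
Σw_i=1.0000  μᵀw=0.1570
σ²=wᵀΣw=λ₁·μ_p+λ₂ = 0.146042·0.157 + -0.006359 = 0.016570 ≈ 0.0166


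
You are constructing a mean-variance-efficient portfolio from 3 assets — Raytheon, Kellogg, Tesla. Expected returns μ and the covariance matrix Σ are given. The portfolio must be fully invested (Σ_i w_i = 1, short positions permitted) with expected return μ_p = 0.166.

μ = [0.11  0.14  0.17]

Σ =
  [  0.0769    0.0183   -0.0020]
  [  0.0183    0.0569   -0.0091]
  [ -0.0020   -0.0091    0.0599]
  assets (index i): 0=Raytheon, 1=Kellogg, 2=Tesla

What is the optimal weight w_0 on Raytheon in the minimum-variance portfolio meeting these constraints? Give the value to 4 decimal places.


-0.1607

g=Σ⁻¹μ = [0.8722  2.7042  3.2780]
h=Σ⁻¹𝟙 = [9.2957  17.7355  19.6992]
a=μᵀg=1.031788  b=𝟙ᵀg=6.854372  c=𝟙ᵀh=46.730467  D=ac−b²=1.233495
λ₁=(c·0.166−b)/D = (46.730467·0.166−6.854372)/1.233495 = 0.731973
λ₂=(a−b·0.166)/D = (1.031788−6.854372·0.166)/1.233495 = -0.085966
w* = 0.731973·g + -0.085966·h:
  w_0 = 0.731973·0.8722 + -0.085966·9.2957 = -0.1607  (Raytheon)
  w_1 = 0.731973·2.7042 + -0.085966·17.7355 = 0.4548  (Kellogg)
  w_2 = 0.731973·3.2780 + -0.085966·19.6992 = 0.7060  (Tesla)
Σw_i=1.0000  μᵀw=0.1660
σ²=wᵀΣw=λ₁·μ_p+λ₂ = 0.731973·0.166 + -0.085966 = 0.035542 ≈ 0.0355


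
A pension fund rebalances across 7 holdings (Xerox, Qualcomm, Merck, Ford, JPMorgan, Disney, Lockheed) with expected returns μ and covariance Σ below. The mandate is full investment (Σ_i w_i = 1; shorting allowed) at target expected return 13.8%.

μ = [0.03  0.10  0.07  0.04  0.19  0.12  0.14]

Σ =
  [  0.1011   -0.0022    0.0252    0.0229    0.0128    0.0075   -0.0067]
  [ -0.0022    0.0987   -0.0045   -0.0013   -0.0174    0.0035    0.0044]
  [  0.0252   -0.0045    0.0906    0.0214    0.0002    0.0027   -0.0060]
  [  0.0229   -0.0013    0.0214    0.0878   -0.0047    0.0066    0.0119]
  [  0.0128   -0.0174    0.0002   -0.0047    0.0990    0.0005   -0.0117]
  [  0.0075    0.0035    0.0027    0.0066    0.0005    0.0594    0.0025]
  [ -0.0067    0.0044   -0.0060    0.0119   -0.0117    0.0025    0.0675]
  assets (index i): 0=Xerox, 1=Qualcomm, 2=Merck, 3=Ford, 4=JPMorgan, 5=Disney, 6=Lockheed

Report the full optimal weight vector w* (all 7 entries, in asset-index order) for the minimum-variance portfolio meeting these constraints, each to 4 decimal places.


-0.0192  0.1504  0.1155  -0.0030  0.2761  0.2053  0.2748

u=Σ⁻¹μ = [-0.1969  1.3135  1.0064  -0.0522  2.4485  1.8050  2.4251]
v=Σ⁻¹𝟙 = [4.8485  11.9500  9.6350  5.4513  13.6681  13.6750  16.2752]
a=μᵀu=1.215136  b=𝟙ᵀu=8.749425  c=𝟙ᵀv=75.503096  D=ac−b²=15.194056
λ₁=(c·0.138−b)/D = (75.503096·0.138−8.749425)/15.194056 = 0.109912
λ₂=(a−b·0.138)/D = (1.215136−8.749425·0.138)/15.194056 = 0.000508
w* = 0.109912·u + 0.000508·v:
  w_0 = 0.109912·-0.1969 + 0.000508·4.8485 = -0.0192  (Xerox)
  w_1 = 0.109912·1.3135 + 0.000508·11.9500 = 0.1504  (Qualcomm)
  w_2 = 0.109912·1.0064 + 0.000508·9.6350 = 0.1155  (Merck)
  w_3 = 0.109912·-0.0522 + 0.000508·5.4513 = -0.0030  (Ford)
  w_4 = 0.109912·2.4485 + 0.000508·13.6681 = 0.2761  (JPMorgan)
  w_5 = 0.109912·1.8050 + 0.000508·13.6750 = 0.2053  (Disney)
  w_6 = 0.109912·2.4251 + 0.000508·16.2752 = 0.2748  (Lockheed)
Σw_i=1.0000  μᵀw=0.1380
σ²=wᵀΣw=λ₁·μ_p+λ₂ = 0.109912·0.138 + 0.000508 = 0.015676 ≈ 0.0157


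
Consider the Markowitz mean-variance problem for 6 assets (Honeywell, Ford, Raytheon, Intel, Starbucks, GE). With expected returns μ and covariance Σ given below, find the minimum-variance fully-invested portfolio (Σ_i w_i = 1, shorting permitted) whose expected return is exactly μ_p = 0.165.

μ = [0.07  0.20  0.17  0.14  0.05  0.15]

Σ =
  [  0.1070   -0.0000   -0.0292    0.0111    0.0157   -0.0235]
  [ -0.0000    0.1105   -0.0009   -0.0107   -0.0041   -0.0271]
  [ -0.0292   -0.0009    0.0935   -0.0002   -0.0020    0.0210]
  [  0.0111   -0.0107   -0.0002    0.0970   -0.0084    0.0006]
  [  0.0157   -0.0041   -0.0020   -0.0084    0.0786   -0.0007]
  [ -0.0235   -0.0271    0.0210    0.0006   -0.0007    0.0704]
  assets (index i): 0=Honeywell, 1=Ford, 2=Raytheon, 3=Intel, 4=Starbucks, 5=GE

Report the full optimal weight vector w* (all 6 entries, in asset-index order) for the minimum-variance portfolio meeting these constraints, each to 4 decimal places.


0.0933  0.3200  0.1645  0.1526  -0.0470  0.3166

p=Σ⁻¹μ = [1.5309  2.7992  1.6166  1.6226  0.7197  3.2304]
q=Σ⁻¹𝟙 = [14.0462  16.0893  10.5969  11.4404  12.4440  21.9519]
a=μᵀp=1.689509  b=𝟙ᵀp=11.519224  c=𝟙ᵀq=86.568811  D=ac−b²=13.566289
λ₁=(c·0.165−b)/D = (86.568811·0.165−11.519224)/13.566289 = 0.203787
λ₂=(a−b·0.165)/D = (1.689509−11.519224·0.165)/13.566289 = -0.015565
w* = 0.203787·p + -0.015565·q:
  w_0 = 0.203787·1.5309 + -0.015565·14.0462 = 0.0933  (Honeywell)
  w_1 = 0.203787·2.7992 + -0.015565·16.0893 = 0.3200  (Ford)
  w_2 = 0.203787·1.6166 + -0.015565·10.5969 = 0.1645  (Raytheon)
  w_3 = 0.203787·1.6226 + -0.015565·11.4404 = 0.1526  (Intel)
  w_4 = 0.203787·0.7197 + -0.015565·12.4440 = -0.0470  (Starbucks)
  w_5 = 0.203787·3.2304 + -0.015565·21.9519 = 0.3166  (GE)
Σw_i=1.0000  μᵀw=0.1650
σ²=wᵀΣw=λ₁·μ_p+λ₂ = 0.203787·0.165 + -0.015565 = 0.018060 ≈ 0.0181


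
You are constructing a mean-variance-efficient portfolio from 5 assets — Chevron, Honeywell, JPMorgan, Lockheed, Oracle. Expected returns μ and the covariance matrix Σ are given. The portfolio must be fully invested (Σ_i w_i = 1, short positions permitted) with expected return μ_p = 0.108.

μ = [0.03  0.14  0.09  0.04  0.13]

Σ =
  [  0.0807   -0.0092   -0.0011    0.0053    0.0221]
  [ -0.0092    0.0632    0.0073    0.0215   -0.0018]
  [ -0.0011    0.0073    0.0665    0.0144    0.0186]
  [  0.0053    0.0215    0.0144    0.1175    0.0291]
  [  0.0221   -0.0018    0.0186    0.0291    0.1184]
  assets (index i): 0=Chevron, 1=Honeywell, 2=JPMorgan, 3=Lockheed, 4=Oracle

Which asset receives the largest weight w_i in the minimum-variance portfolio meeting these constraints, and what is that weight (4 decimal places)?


u=Σ⁻¹μ = [0.4019  2.3597  0.9156  -0.4774  1.0323]
v=Σ⁻¹𝟙 = [13.1380  15.5448  11.9316  2.6968  3.6928]
a=μᵀu=0.539931  b=𝟙ᵀu=4.232197  c=𝟙ᵀv=47.004057  D=ac−b²=7.467464
λ₁=(c·0.108−b)/D = (47.004057·0.108−4.232197)/7.467464 = 0.113056
λ₂=(a−b·0.108)/D = (0.539931−4.232197·0.108)/7.467464 = 0.011095
w* = 0.113056·u + 0.011095·v:
  w_0 = 0.113056·0.4019 + 0.011095·13.1380 = 0.1912  (Chevron)
  w_1 = 0.113056·2.3597 + 0.011095·15.5448 = 0.4393  (Honeywell)
  w_2 = 0.113056·0.9156 + 0.011095·11.9316 = 0.2359  (JPMorgan)
  w_3 = 0.113056·-0.4774 + 0.011095·2.6968 = -0.0240  (Lockheed)
  w_4 = 0.113056·1.0323 + 0.011095·3.6928 = 0.1577  (Oracle)
Σw_i=1.0000  μᵀw=0.1080
σ²=wᵀΣw=λ₁·μ_p+λ₂ = 0.113056·0.108 + 0.011095 = 0.023305 ≈ 0.0233

Honeywell (0.4393)


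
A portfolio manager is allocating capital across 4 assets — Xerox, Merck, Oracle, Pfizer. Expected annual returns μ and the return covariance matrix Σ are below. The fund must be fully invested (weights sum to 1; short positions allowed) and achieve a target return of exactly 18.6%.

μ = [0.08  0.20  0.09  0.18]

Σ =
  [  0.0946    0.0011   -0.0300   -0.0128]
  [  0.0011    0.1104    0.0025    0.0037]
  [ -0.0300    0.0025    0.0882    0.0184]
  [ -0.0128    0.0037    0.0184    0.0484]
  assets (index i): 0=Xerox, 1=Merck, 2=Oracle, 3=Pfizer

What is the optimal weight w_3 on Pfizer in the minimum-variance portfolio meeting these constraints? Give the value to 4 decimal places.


0.6819

u=Σ⁻¹μ = [1.5614  1.6546  0.7266  3.7292]
v=Σ⁻¹𝟙 = [17.2244  7.9342  12.8573  19.7219]
a=μᵀu=1.192493  b=𝟙ᵀu=7.671907  c=𝟙ᵀv=57.737910  D=ac−b²=9.993905
λ₁=(c·0.186−b)/D = (57.737910·0.186−7.671907)/9.993905 = 0.306922
λ₂=(a−b·0.186)/D = (1.192493−7.671907·0.186)/9.993905 = -0.023462
w* = 0.306922·u + -0.023462·v:
  w_0 = 0.306922·1.5614 + -0.023462·17.2244 = 0.0751  (Xerox)
  w_1 = 0.306922·1.6546 + -0.023462·7.9342 = 0.3217  (Merck)
  w_2 = 0.306922·0.7266 + -0.023462·12.8573 = -0.0786  (Oracle)
  w_3 = 0.306922·3.7292 + -0.023462·19.7219 = 0.6819  (Pfizer)
Σw_i=1.0000  μᵀw=0.1860
σ²=wᵀΣw=λ₁·μ_p+λ₂ = 0.306922·0.186 + -0.023462 = 0.033625 ≈ 0.0336


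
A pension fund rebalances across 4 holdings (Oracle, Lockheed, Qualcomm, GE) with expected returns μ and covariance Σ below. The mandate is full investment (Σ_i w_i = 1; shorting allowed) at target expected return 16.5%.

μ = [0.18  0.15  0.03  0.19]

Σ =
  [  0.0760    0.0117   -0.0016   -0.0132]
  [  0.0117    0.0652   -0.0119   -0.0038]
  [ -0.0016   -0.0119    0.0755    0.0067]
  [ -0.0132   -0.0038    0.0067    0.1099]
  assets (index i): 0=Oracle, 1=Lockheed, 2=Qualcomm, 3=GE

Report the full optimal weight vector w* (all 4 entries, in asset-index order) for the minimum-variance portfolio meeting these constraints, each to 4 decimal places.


p=Σ⁻¹μ = [2.4153  2.0958  0.5965  2.0550]
q=Σ⁻¹𝟙 = [12.7331  16.4239  15.1921  10.2702]
a=μᵀp=1.157476  b=𝟙ᵀp=7.162649  c=𝟙ᵀq=54.619350  D=ac−b²=11.917048
λ₁=(c·0.165−b)/D = (54.619350·0.165−7.162649)/11.917048 = 0.155202
λ₂=(a−b·0.165)/D = (1.157476−7.162649·0.165)/11.917048 = -0.002044
w* = 0.155202·p + -0.002044·q:
  w_0 = 0.155202·2.4153 + -0.002044·12.7331 = 0.3488  (Oracle)
  w_1 = 0.155202·2.0958 + -0.002044·16.4239 = 0.2917  (Lockheed)
  w_2 = 0.155202·0.5965 + -0.002044·15.1921 = 0.0615  (Qualcomm)
  w_3 = 0.155202·2.0550 + -0.002044·10.2702 = 0.2980  (GE)
Σw_i=1.0000  μᵀw=0.1650
σ²=wᵀΣw=λ₁·μ_p+λ₂ = 0.155202·0.165 + -0.002044 = 0.023564 ≈ 0.0236

0.3488  0.2917  0.0615  0.2980


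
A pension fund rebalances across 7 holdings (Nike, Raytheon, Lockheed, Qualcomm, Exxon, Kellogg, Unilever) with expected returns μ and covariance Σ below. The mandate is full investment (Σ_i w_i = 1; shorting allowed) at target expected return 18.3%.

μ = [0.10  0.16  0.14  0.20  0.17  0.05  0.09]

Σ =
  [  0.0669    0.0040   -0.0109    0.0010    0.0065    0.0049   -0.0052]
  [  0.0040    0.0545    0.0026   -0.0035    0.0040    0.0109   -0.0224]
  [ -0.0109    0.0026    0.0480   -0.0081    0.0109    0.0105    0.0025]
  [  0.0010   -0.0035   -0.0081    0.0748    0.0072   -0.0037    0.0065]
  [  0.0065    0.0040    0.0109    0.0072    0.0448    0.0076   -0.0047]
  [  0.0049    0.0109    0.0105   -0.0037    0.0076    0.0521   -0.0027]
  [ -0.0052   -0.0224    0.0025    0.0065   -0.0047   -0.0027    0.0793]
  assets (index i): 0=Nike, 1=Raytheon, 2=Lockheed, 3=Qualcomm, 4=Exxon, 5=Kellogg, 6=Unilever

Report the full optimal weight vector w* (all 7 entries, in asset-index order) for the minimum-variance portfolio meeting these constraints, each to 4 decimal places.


0.0676  0.3130  0.2433  0.2668  0.2467  -0.2291  0.0917

u=Σ⁻¹μ = [1.7119  3.6433  3.0574  2.7135  2.3647  -0.6243  2.0764]
v=Σ⁻¹𝟙 = [16.4080  22.2877  20.1521  14.0879  11.2202  9.2838  19.1730]
a=μᵀu=2.282518  b=𝟙ᵀu=14.942879  c=𝟙ᵀv=112.612581  D=ac−b²=33.750667
λ₁=(c·0.183−b)/D = (112.612581·0.183−14.942879)/33.750667 = 0.167855
λ₂=(a−b·0.183)/D = (2.282518−14.942879·0.183)/33.750667 = -0.013393
w* = 0.167855·u + -0.013393·v:
  w_0 = 0.167855·1.7119 + -0.013393·16.4080 = 0.0676  (Nike)
  w_1 = 0.167855·3.6433 + -0.013393·22.2877 = 0.3130  (Raytheon)
  w_2 = 0.167855·3.0574 + -0.013393·20.1521 = 0.2433  (Lockheed)
  w_3 = 0.167855·2.7135 + -0.013393·14.0879 = 0.2668  (Qualcomm)
  w_4 = 0.167855·2.3647 + -0.013393·11.2202 = 0.2467  (Exxon)
  w_5 = 0.167855·-0.6243 + -0.013393·9.2838 = -0.2291  (Kellogg)
  w_6 = 0.167855·2.0764 + -0.013393·19.1730 = 0.0917  (Unilever)
Σw_i=1.0000  μᵀw=0.1830
σ²=wᵀΣw=λ₁·μ_p+λ₂ = 0.167855·0.183 + -0.013393 = 0.017324 ≈ 0.0173


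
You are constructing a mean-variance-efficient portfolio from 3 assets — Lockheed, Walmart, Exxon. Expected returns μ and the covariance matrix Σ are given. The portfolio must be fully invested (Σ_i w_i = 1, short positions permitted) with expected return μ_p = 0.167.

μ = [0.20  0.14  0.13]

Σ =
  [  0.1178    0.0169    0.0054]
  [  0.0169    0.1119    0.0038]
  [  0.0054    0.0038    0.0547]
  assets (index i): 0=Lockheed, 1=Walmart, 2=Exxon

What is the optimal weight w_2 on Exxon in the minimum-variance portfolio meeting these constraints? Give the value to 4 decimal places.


0.3345

g=Σ⁻¹μ = [1.4612  0.9569  2.1659]
h=Σ⁻¹𝟙 = [6.6498  7.3511  17.1144]
a=μᵀg=0.707773  b=𝟙ᵀg=4.583983  c=𝟙ᵀh=31.115269  D=ac−b²=1.009638
λ₁=(c·0.167−b)/D = (31.115269·0.167−4.583983)/1.009638 = 0.606422
λ₂=(a−b·0.167)/D = (0.707773−4.583983·0.167)/1.009638 = -0.057201
w* = 0.606422·g + -0.057201·h:
  w_0 = 0.606422·1.4612 + -0.057201·6.6498 = 0.5057  (Lockheed)
  w_1 = 0.606422·0.9569 + -0.057201·7.3511 = 0.1598  (Walmart)
  w_2 = 0.606422·2.1659 + -0.057201·17.1144 = 0.3345  (Exxon)
Σw_i=1.0000  μᵀw=0.1670
σ²=wᵀΣw=λ₁·μ_p+λ₂ = 0.606422·0.167 + -0.057201 = 0.044071 ≈ 0.0441


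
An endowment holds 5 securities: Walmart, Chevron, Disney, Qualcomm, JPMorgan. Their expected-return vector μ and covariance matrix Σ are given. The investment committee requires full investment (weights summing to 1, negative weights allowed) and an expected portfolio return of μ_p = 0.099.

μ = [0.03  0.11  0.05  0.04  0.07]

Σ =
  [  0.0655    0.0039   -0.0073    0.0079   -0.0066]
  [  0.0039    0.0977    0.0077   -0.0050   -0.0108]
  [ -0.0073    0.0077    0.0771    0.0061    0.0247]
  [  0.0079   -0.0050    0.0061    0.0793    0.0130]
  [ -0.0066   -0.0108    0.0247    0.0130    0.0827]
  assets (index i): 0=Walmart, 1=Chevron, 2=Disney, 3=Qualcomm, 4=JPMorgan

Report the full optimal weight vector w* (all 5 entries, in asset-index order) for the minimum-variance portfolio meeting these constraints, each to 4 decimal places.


g=Σ⁻¹μ = [0.4615  1.2068  0.2518  0.3663  0.9081]
h=Σ⁻¹𝟙 = [15.6141  10.5110  9.3098  9.2850  10.4706]
a=μᵀg=0.237396  b=𝟙ᵀg=3.194463  c=𝟙ᵀh=55.190439  D=ac−b²=2.897402
λ₁=(c·0.099−b)/D = (55.190439·0.099−3.194463)/2.897402 = 0.783250
λ₂=(a−b·0.099)/D = (0.237396−3.194463·0.099)/2.897402 = -0.027216
w* = 0.783250·g + -0.027216·h:
  w_0 = 0.783250·0.4615 + -0.027216·15.6141 = -0.0634  (Walmart)
  w_1 = 0.783250·1.2068 + -0.027216·10.5110 = 0.6591  (Chevron)
  w_2 = 0.783250·0.2518 + -0.027216·9.3098 = -0.0562  (Disney)
  w_3 = 0.783250·0.3663 + -0.027216·9.2850 = 0.0342  (Qualcomm)
  w_4 = 0.783250·0.9081 + -0.027216·10.4706 = 0.4263  (JPMorgan)
Σw_i=1.0000  μᵀw=0.0990
σ²=wᵀΣw=λ₁·μ_p+λ₂ = 0.783250·0.099 + -0.027216 = 0.050326 ≈ 0.0503

-0.0634  0.6591  -0.0562  0.0342  0.4263


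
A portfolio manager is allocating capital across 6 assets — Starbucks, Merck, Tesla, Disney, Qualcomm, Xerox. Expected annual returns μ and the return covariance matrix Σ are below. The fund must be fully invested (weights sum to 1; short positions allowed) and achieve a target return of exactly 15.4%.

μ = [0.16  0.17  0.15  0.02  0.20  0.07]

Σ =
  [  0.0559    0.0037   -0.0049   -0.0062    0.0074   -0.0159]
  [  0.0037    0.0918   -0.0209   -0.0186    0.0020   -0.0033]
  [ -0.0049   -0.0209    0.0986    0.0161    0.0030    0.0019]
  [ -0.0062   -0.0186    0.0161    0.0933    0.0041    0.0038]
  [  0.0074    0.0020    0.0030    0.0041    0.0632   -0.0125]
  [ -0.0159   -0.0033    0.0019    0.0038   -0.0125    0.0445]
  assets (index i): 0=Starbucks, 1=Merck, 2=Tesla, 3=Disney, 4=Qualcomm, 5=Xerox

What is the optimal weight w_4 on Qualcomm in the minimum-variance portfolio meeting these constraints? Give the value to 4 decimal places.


0.2568

u=Σ⁻¹μ = [3.5660  2.2740  1.9623  0.2634  3.3250  3.8435]
v=Σ⁻¹𝟙 = [27.2556  15.6905  11.7062  11.3318  18.1639  37.0087]
a=μᵀu=2.190802  b=𝟙ᵀu=15.234239  c=𝟙ᵀv=121.156703  D=ac−b²=33.348312
λ₁=(c·0.154−b)/D = (121.156703·0.154−15.234239)/33.348312 = 0.102671
λ₂=(a−b·0.154)/D = (2.190802−15.234239·0.154)/33.348312 = -0.004656
w* = 0.102671·u + -0.004656·v:
  w_0 = 0.102671·3.5660 + -0.004656·27.2556 = 0.2392  (Starbucks)
  w_1 = 0.102671·2.2740 + -0.004656·15.6905 = 0.1604  (Merck)
  w_2 = 0.102671·1.9623 + -0.004656·11.7062 = 0.1470  (Tesla)
  w_3 = 0.102671·0.2634 + -0.004656·11.3318 = -0.0257  (Disney)
  w_4 = 0.102671·3.3250 + -0.004656·18.1639 = 0.2568  (Qualcomm)
  w_5 = 0.102671·3.8435 + -0.004656·37.0087 = 0.2223  (Xerox)
Σw_i=1.0000  μᵀw=0.1540
σ²=wᵀΣw=λ₁·μ_p+λ₂ = 0.102671·0.154 + -0.004656 = 0.011155 ≈ 0.0112


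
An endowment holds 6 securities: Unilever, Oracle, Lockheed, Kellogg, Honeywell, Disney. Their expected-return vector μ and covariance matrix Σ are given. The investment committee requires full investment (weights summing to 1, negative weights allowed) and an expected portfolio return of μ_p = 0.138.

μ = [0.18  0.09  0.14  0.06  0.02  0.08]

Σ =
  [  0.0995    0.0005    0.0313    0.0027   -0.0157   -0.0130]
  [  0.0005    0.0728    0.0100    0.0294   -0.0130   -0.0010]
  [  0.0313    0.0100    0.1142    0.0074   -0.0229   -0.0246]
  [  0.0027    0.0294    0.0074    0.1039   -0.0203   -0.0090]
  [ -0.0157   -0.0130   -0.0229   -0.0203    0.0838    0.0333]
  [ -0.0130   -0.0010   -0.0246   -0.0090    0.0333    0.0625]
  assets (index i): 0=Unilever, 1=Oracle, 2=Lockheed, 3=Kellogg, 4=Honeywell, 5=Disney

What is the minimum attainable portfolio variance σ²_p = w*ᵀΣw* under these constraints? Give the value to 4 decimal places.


u=Σ⁻¹μ = [1.7508  0.9921  1.1278  0.4091  0.3405  1.9814]
v=Σ⁻¹𝟙 = [10.8049  11.0991  10.6030  9.6822  14.4469  16.2953]
a=μᵀu=0.752193  b=𝟙ᵀu=6.601720  c=𝟙ᵀv=72.931433  D=ac−b²=11.275826
λ₁=(c·0.138−b)/D = (72.931433·0.138−6.601720)/11.275826 = 0.307101
λ₂=(a−b·0.138)/D = (0.752193−6.601720·0.138)/11.275826 = -0.014087
w* = 0.307101·u + -0.014087·v:
  w_0 = 0.307101·1.7508 + -0.014087·10.8049 = 0.3855  (Unilever)
  w_1 = 0.307101·0.9921 + -0.014087·11.0991 = 0.1483  (Oracle)
  w_2 = 0.307101·1.1278 + -0.014087·10.6030 = 0.1970  (Lockheed)
  w_3 = 0.307101·0.4091 + -0.014087·9.6822 = -0.0108  (Kellogg)
  w_4 = 0.307101·0.3405 + -0.014087·14.4469 = -0.0989  (Honeywell)
  w_5 = 0.307101·1.9814 + -0.014087·16.2953 = 0.3789  (Disney)
Σw_i=1.0000  μᵀw=0.1380
σ²=wᵀΣw=λ₁·μ_p+λ₂ = 0.307101·0.138 + -0.014087 = 0.028293 ≈ 0.0283

0.0283


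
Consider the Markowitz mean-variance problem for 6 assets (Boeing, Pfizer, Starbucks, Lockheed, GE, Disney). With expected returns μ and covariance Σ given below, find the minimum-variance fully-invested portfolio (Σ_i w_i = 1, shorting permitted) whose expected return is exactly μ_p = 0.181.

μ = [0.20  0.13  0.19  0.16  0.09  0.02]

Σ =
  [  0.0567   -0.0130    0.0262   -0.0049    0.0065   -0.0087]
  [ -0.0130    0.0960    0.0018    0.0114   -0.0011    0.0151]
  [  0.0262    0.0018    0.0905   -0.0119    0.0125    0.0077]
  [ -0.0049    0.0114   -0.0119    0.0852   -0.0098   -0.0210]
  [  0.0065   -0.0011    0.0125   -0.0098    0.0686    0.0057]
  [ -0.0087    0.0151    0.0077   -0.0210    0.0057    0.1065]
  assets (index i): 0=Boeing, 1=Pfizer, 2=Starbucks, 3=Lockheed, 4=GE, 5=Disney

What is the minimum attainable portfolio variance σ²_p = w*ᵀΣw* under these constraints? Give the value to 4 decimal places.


0.0226

u=Σ⁻¹μ = [3.4863  1.4504  1.1678  2.3143  1.0744  0.5814]
v=Σ⁻¹𝟙 = [19.3681  9.2468  4.5877  16.7377  13.4560  11.9093]
a=μᵀu=1.586312  b=𝟙ᵀu=10.074614  c=𝟙ᵀv=75.305518  D=ac−b²=17.960208
λ₁=(c·0.181−b)/D = (75.305518·0.181−10.074614)/17.960208 = 0.197976
λ₂=(a−b·0.181)/D = (1.586312−10.074614·0.181)/17.960208 = -0.013207
w* = 0.197976·u + -0.013207·v:
  w_0 = 0.197976·3.4863 + -0.013207·19.3681 = 0.4344  (Boeing)
  w_1 = 0.197976·1.4504 + -0.013207·9.2468 = 0.1650  (Pfizer)
  w_2 = 0.197976·1.1678 + -0.013207·4.5877 = 0.1706  (Starbucks)
  w_3 = 0.197976·2.3143 + -0.013207·16.7377 = 0.2371  (Lockheed)
  w_4 = 0.197976·1.0744 + -0.013207·13.4560 = 0.0350  (GE)
  w_5 = 0.197976·0.5814 + -0.013207·11.9093 = -0.0422  (Disney)
Σw_i=1.0000  μᵀw=0.1810
σ²=wᵀΣw=λ₁·μ_p+λ₂ = 0.197976·0.181 + -0.013207 = 0.022627 ≈ 0.0226


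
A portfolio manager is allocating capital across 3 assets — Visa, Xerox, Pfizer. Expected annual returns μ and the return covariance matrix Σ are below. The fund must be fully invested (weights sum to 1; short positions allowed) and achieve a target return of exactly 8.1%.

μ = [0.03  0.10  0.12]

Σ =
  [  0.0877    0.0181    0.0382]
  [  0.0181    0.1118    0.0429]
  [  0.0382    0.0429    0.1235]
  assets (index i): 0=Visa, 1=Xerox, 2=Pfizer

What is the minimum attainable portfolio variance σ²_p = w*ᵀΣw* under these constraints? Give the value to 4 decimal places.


x=Σ⁻¹μ = [-0.1325  0.6084  0.8013]
y=Σ⁻¹𝟙 = [8.7007  6.3015  3.2170]
a=μᵀx=0.153024  b=𝟙ᵀx=1.277210  c=𝟙ᵀy=18.219218  D=ac−b²=1.156706
λ₁=(c·0.081−b)/D = (18.219218·0.081−1.277210)/1.156706 = 0.171648
λ₂=(a−b·0.081)/D = (0.153024−1.277210·0.081)/1.156706 = 0.042854
w* = 0.171648·x + 0.042854·y:
  w_0 = 0.171648·-0.1325 + 0.042854·8.7007 = 0.3501  (Visa)
  w_1 = 0.171648·0.6084 + 0.042854·6.3015 = 0.3745  (Xerox)
  w_2 = 0.171648·0.8013 + 0.042854·3.2170 = 0.2754  (Pfizer)
Σw_i=1.0000  μᵀw=0.0810
σ²=wᵀΣw=λ₁·μ_p+λ₂ = 0.171648·0.081 + 0.042854 = 0.056758 ≈ 0.0568

0.0568


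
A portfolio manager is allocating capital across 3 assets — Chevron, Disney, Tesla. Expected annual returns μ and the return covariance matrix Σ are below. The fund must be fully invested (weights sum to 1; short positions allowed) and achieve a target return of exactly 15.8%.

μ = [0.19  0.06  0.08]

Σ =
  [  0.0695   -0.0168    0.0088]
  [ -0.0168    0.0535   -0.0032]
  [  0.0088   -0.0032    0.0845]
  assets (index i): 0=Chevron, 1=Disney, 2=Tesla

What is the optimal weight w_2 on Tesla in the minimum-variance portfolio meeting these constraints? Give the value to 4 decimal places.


0.0163

u=Σ⁻¹μ = [3.1669  2.1578  0.6986]
v=Σ⁻¹𝟙 = [19.1489  25.3507  10.8001]
a=μᵀu=0.787076  b=𝟙ᵀu=6.023349  c=𝟙ᵀv=55.299767  D=ac−b²=7.244384
λ₁=(c·0.158−b)/D = (55.299767·0.158−6.023349)/7.244384 = 0.374637
λ₂=(a−b·0.158)/D = (0.787076−6.023349·0.158)/7.244384 = -0.022723
w* = 0.374637·u + -0.022723·v:
  w_0 = 0.374637·3.1669 + -0.022723·19.1489 = 0.7513  (Chevron)
  w_1 = 0.374637·2.1578 + -0.022723·25.3507 = 0.2323  (Disney)
  w_2 = 0.374637·0.6986 + -0.022723·10.8001 = 0.0163  (Tesla)
Σw_i=1.0000  μᵀw=0.1580
σ²=wᵀΣw=λ₁·μ_p+λ₂ = 0.374637·0.158 + -0.022723 = 0.036470 ≈ 0.0365
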